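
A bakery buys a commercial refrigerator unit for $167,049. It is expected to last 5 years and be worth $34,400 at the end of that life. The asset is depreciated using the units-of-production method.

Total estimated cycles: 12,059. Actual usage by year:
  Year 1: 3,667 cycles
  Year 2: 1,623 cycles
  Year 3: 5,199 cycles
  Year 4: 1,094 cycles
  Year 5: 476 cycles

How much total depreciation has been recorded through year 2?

$58,190

Depreciable base = $167,049 − $34,400 = $132,649.
Rate = $132,649 / 12,059 cycles = $11 per cycle.
Year 1: 3,667 × $11 = $40,337. Book value $126,712.
Year 2: 1,623 × $11 = $17,853. Book value $108,859.
Accumulated through year 2 = $167,049 − $108,859 = $58,190.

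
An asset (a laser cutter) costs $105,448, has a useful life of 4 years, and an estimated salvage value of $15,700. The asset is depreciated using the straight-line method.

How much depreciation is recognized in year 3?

Depreciable base = $105,448 − $15,700 = $89,748.
Annual expense = $89,748 / 4 = $22,437.

$22,437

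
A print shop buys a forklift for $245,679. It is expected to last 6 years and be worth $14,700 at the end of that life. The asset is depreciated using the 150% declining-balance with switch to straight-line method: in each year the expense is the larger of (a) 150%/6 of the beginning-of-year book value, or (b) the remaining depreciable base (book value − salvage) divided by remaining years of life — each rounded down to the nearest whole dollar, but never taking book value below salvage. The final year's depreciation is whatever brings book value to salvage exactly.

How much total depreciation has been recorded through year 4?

$171,681

Depreciable base = $245,679 − $14,700 = $230,979.
Year 1: DB = ⌊$245,679 × 150%/6⌋ = $61,419; SL = ⌊$230,979/6⌋ = $38,496 → take DB $61,419. Book value $184,260.
Year 2: DB = ⌊$184,260 × 150%/6⌋ = $46,065; SL = ⌊$169,560/5⌋ = $33,912 → take DB $46,065. Book value $138,195.
Year 3: DB = ⌊$138,195 × 150%/6⌋ = $34,548; SL = ⌊$123,495/4⌋ = $30,873 → take DB $34,548. Book value $103,647.
Year 4: DB = ⌊$103,647 × 150%/6⌋ = $25,911; SL = ⌊$88,947/3⌋ = $29,649 → take SL $29,649. Book value $73,998.
Accumulated through year 4 = $245,679 − $73,998 = $171,681.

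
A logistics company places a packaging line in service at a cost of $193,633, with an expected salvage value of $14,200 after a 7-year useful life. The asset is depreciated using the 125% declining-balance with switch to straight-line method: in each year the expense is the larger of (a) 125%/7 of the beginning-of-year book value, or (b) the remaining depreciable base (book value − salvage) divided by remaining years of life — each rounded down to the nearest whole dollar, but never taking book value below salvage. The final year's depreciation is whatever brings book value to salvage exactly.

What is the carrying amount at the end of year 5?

$60,762

Depreciable base = $193,633 − $14,200 = $179,433.
Year 1: DB = ⌊$193,633 × 125%/7⌋ = $34,577; SL = ⌊$179,433/7⌋ = $25,633 → take DB $34,577. Book value $159,056.
Year 2: DB = ⌊$159,056 × 125%/7⌋ = $28,402; SL = ⌊$144,856/6⌋ = $24,142 → take DB $28,402. Book value $130,654.
Year 3: DB = ⌊$130,654 × 125%/7⌋ = $23,331; SL = ⌊$116,454/5⌋ = $23,290 → take DB $23,331. Book value $107,323.
Year 4: DB = ⌊$107,323 × 125%/7⌋ = $19,164; SL = ⌊$93,123/4⌋ = $23,280 → take SL $23,280. Book value $84,043.
Year 5: DB = ⌊$84,043 × 125%/7⌋ = $15,007; SL = ⌊$69,843/3⌋ = $23,281 → take SL $23,281. Book value $60,762.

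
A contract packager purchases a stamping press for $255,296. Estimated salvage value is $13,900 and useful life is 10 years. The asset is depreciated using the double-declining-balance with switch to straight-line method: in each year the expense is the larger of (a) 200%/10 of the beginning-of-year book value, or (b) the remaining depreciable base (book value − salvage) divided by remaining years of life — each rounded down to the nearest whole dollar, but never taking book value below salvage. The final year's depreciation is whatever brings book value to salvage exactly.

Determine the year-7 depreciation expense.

$13,385

Depreciable base = $255,296 − $13,900 = $241,396.
Year 1: DB = ⌊$255,296 × 200%/10⌋ = $51,059; SL = ⌊$241,396/10⌋ = $24,139 → take DB $51,059. Book value $204,237.
Year 2: DB = ⌊$204,237 × 200%/10⌋ = $40,847; SL = ⌊$190,337/9⌋ = $21,148 → take DB $40,847. Book value $163,390.
Year 3: DB = ⌊$163,390 × 200%/10⌋ = $32,678; SL = ⌊$149,490/8⌋ = $18,686 → take DB $32,678. Book value $130,712.
Year 4: DB = ⌊$130,712 × 200%/10⌋ = $26,142; SL = ⌊$116,812/7⌋ = $16,687 → take DB $26,142. Book value $104,570.
Year 5: DB = ⌊$104,570 × 200%/10⌋ = $20,914; SL = ⌊$90,670/6⌋ = $15,111 → take DB $20,914. Book value $83,656.
Year 6: DB = ⌊$83,656 × 200%/10⌋ = $16,731; SL = ⌊$69,756/5⌋ = $13,951 → take DB $16,731. Book value $66,925.
Year 7: DB = ⌊$66,925 × 200%/10⌋ = $13,385; SL = ⌊$53,025/4⌋ = $13,256 → take DB $13,385. Book value $53,540.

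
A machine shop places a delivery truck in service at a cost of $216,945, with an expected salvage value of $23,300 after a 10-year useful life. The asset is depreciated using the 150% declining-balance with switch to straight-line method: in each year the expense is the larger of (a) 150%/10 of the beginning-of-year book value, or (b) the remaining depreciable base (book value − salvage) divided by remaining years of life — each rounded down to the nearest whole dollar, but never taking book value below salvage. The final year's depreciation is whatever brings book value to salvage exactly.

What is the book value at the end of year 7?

Depreciable base = $216,945 − $23,300 = $193,645.
Year 1: DB = ⌊$216,945 × 150%/10⌋ = $32,541; SL = ⌊$193,645/10⌋ = $19,364 → take DB $32,541. Book value $184,404.
Year 2: DB = ⌊$184,404 × 150%/10⌋ = $27,660; SL = ⌊$161,104/9⌋ = $17,900 → take DB $27,660. Book value $156,744.
Year 3: DB = ⌊$156,744 × 150%/10⌋ = $23,511; SL = ⌊$133,444/8⌋ = $16,680 → take DB $23,511. Book value $133,233.
Year 4: DB = ⌊$133,233 × 150%/10⌋ = $19,984; SL = ⌊$109,933/7⌋ = $15,704 → take DB $19,984. Book value $113,249.
Year 5: DB = ⌊$113,249 × 150%/10⌋ = $16,987; SL = ⌊$89,949/6⌋ = $14,991 → take DB $16,987. Book value $96,262.
Year 6: DB = ⌊$96,262 × 150%/10⌋ = $14,439; SL = ⌊$72,962/5⌋ = $14,592 → take SL $14,592. Book value $81,670.
Year 7: DB = ⌊$81,670 × 150%/10⌋ = $12,250; SL = ⌊$58,370/4⌋ = $14,592 → take SL $14,592. Book value $67,078.

$67,078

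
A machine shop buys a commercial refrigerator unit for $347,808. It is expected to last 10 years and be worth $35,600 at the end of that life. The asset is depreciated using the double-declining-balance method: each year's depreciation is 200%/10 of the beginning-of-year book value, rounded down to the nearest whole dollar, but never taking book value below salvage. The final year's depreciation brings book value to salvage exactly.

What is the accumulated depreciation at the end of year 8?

$289,453

Depreciable base = $347,808 − $35,600 = $312,208.
Year 1: ⌊$347,808 × 200%/10⌋ = $69,561. Book value $278,247.
Year 2: ⌊$278,247 × 200%/10⌋ = $55,649. Book value $222,598.
Year 3: ⌊$222,598 × 200%/10⌋ = $44,519. Book value $178,079.
Year 4: ⌊$178,079 × 200%/10⌋ = $35,615. Book value $142,464.
Year 5: ⌊$142,464 × 200%/10⌋ = $28,492. Book value $113,972.
Year 6: ⌊$113,972 × 200%/10⌋ = $22,794. Book value $91,178.
Year 7: ⌊$91,178 × 200%/10⌋ = $18,235. Book value $72,943.
Year 8: ⌊$72,943 × 200%/10⌋ = $14,588. Book value $58,355.
Accumulated through year 8 = $347,808 − $58,355 = $289,453.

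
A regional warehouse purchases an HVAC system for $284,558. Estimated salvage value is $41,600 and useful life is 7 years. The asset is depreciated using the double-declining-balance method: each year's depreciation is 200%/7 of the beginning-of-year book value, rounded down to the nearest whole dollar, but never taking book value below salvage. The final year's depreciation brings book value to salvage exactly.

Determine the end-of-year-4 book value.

Depreciable base = $284,558 − $41,600 = $242,958.
Year 1: ⌊$284,558 × 200%/7⌋ = $81,302. Book value $203,256.
Year 2: ⌊$203,256 × 200%/7⌋ = $58,073. Book value $145,183.
Year 3: ⌊$145,183 × 200%/7⌋ = $41,480. Book value $103,703.
Year 4: ⌊$103,703 × 200%/7⌋ = $29,629. Book value $74,074.

$74,074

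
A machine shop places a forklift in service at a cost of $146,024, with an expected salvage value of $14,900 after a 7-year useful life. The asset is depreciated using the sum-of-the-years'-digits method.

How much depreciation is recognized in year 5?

$14,049

Depreciable base = $146,024 − $14,900 = $131,124.
Sum of the years' digits = 7+6+5+4+3+2+1 = 28.
Year 1: $131,124 × 7/28 = $32,781. Book value $113,243.
Year 2: $131,124 × 6/28 = $28,098. Book value $85,145.
Year 3: $131,124 × 5/28 = $23,415. Book value $61,730.
Year 4: $131,124 × 4/28 = $18,732. Book value $42,998.
Year 5: $131,124 × 3/28 = $14,049. Book value $28,949.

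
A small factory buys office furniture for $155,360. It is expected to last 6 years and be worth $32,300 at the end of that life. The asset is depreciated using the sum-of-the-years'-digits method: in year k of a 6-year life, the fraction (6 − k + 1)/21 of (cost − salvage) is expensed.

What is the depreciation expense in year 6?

$5,860

Depreciable base = $155,360 − $32,300 = $123,060.
Sum of the years' digits = 6+5+4+3+2+1 = 21.
Year 1: $123,060 × 6/21 = $35,160. Book value $120,200.
Year 2: $123,060 × 5/21 = $29,300. Book value $90,900.
Year 3: $123,060 × 4/21 = $23,440. Book value $67,460.
Year 4: $123,060 × 3/21 = $17,580. Book value $49,880.
Year 5: $123,060 × 2/21 = $11,720. Book value $38,160.
Year 6: $123,060 × 1/21 = $5,860. Book value $32,300.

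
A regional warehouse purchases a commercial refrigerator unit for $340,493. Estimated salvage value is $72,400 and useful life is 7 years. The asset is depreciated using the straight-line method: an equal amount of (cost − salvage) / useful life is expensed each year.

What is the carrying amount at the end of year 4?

$187,297

Depreciable base = $340,493 − $72,400 = $268,093.
Annual expense = $268,093 / 7 = $38,299.
End of year 1: book value $302,194.
End of year 2: book value $263,895.
End of year 3: book value $225,596.
End of year 4: book value $187,297.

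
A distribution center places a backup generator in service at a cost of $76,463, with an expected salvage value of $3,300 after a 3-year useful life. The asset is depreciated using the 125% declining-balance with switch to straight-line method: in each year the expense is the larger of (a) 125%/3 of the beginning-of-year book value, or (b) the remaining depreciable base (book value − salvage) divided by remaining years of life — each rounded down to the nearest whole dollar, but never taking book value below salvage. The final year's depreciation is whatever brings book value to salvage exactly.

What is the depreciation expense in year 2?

$20,652

Depreciable base = $76,463 − $3,300 = $73,163.
Year 1: DB = ⌊$76,463 × 125%/3⌋ = $31,859; SL = ⌊$73,163/3⌋ = $24,387 → take DB $31,859. Book value $44,604.
Year 2: DB = ⌊$44,604 × 125%/3⌋ = $18,585; SL = ⌊$41,304/2⌋ = $20,652 → take SL $20,652. Book value $23,952.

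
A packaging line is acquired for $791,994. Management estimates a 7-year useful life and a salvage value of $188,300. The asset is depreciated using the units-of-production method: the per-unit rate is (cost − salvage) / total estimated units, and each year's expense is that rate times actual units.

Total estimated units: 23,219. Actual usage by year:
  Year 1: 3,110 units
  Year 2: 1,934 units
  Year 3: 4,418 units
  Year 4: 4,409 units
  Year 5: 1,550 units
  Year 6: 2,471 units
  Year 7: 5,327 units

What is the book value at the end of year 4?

$431,348

Depreciable base = $791,994 − $188,300 = $603,694.
Rate = $603,694 / 23,219 units = $26 per unit.
Year 1: 3,110 × $26 = $80,860. Book value $711,134.
Year 2: 1,934 × $26 = $50,284. Book value $660,850.
Year 3: 4,418 × $26 = $114,868. Book value $545,982.
Year 4: 4,409 × $26 = $114,634. Book value $431,348.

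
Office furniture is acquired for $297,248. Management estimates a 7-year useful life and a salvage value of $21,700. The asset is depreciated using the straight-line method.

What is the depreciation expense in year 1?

Depreciable base = $297,248 − $21,700 = $275,548.
Annual expense = $275,548 / 7 = $39,364.

$39,364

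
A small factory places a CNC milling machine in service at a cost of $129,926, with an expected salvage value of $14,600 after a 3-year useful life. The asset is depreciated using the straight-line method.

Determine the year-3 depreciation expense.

Depreciable base = $129,926 − $14,600 = $115,326.
Annual expense = $115,326 / 3 = $38,442.

$38,442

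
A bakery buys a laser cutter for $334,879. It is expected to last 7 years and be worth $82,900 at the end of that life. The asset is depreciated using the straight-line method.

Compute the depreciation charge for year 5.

Depreciable base = $334,879 − $82,900 = $251,979.
Annual expense = $251,979 / 7 = $35,997.

$35,997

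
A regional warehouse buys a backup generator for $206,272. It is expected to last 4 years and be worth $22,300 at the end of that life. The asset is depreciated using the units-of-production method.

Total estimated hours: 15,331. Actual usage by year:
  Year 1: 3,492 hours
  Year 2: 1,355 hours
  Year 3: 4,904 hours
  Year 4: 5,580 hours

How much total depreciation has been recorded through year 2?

$58,164

Depreciable base = $206,272 − $22,300 = $183,972.
Rate = $183,972 / 15,331 hours = $12 per hour.
Year 1: 3,492 × $12 = $41,904. Book value $164,368.
Year 2: 1,355 × $12 = $16,260. Book value $148,108.
Accumulated through year 2 = $206,272 − $148,108 = $58,164.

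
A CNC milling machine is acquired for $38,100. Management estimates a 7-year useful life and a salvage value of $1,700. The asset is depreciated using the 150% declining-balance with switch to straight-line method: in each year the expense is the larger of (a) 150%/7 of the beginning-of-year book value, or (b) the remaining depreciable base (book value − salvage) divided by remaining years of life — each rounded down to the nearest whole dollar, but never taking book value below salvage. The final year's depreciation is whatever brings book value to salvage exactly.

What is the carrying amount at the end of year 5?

Depreciable base = $38,100 − $1,700 = $36,400.
Year 1: DB = ⌊$38,100 × 150%/7⌋ = $8,164; SL = ⌊$36,400/7⌋ = $5,200 → take DB $8,164. Book value $29,936.
Year 2: DB = ⌊$29,936 × 150%/7⌋ = $6,414; SL = ⌊$28,236/6⌋ = $4,706 → take DB $6,414. Book value $23,522.
Year 3: DB = ⌊$23,522 × 150%/7⌋ = $5,040; SL = ⌊$21,822/5⌋ = $4,364 → take DB $5,040. Book value $18,482.
Year 4: DB = ⌊$18,482 × 150%/7⌋ = $3,960; SL = ⌊$16,782/4⌋ = $4,195 → take SL $4,195. Book value $14,287.
Year 5: DB = ⌊$14,287 × 150%/7⌋ = $3,061; SL = ⌊$12,587/3⌋ = $4,195 → take SL $4,195. Book value $10,092.

$10,092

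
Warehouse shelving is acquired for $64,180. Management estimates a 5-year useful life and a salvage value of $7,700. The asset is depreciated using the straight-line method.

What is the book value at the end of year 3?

Depreciable base = $64,180 − $7,700 = $56,480.
Annual expense = $56,480 / 5 = $11,296.
End of year 1: book value $52,884.
End of year 2: book value $41,588.
End of year 3: book value $30,292.

$30,292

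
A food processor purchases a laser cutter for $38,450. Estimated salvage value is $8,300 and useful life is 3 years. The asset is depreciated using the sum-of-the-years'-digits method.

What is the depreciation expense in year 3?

Depreciable base = $38,450 − $8,300 = $30,150.
Sum of the years' digits = 3+2+1 = 6.
Year 1: $30,150 × 3/6 = $15,075. Book value $23,375.
Year 2: $30,150 × 2/6 = $10,050. Book value $13,325.
Year 3: $30,150 × 1/6 = $5,025. Book value $8,300.

$5,025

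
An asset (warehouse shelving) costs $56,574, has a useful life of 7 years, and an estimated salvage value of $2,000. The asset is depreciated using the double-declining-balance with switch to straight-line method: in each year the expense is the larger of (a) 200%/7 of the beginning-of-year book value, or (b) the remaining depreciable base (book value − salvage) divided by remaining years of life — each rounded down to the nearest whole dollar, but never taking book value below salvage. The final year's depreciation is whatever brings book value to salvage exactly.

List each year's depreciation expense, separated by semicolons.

Depreciable base = $56,574 − $2,000 = $54,574.
Year 1: DB = ⌊$56,574 × 200%/7⌋ = $16,164; SL = ⌊$54,574/7⌋ = $7,796 → take DB $16,164. Book value $40,410.
Year 2: DB = ⌊$40,410 × 200%/7⌋ = $11,545; SL = ⌊$38,410/6⌋ = $6,401 → take DB $11,545. Book value $28,865.
Year 3: DB = ⌊$28,865 × 200%/7⌋ = $8,247; SL = ⌊$26,865/5⌋ = $5,373 → take DB $8,247. Book value $20,618.
Year 4: DB = ⌊$20,618 × 200%/7⌋ = $5,890; SL = ⌊$18,618/4⌋ = $4,654 → take DB $5,890. Book value $14,728.
Year 5: DB = ⌊$14,728 × 200%/7⌋ = $4,208; SL = ⌊$12,728/3⌋ = $4,242 → take SL $4,242. Book value $10,486.
Year 6: DB = ⌊$10,486 × 200%/7⌋ = $2,996; SL = ⌊$8,486/2⌋ = $4,243 → take SL $4,243. Book value $6,243.
Year 7 (final): $6,243 − $2,000 = $4,243. Book value $2,000.

$16,164; $11,545; $8,247; $5,890; $4,242; $4,243; $4,243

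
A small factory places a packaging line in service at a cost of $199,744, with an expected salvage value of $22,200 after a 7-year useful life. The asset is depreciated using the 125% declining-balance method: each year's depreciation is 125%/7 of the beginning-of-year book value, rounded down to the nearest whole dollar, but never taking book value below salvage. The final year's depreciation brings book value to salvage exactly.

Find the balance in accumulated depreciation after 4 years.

$108,803

Depreciable base = $199,744 − $22,200 = $177,544.
Year 1: ⌊$199,744 × 125%/7⌋ = $35,668. Book value $164,076.
Year 2: ⌊$164,076 × 125%/7⌋ = $29,299. Book value $134,777.
Year 3: ⌊$134,777 × 125%/7⌋ = $24,067. Book value $110,710.
Year 4: ⌊$110,710 × 125%/7⌋ = $19,769. Book value $90,941.
Accumulated through year 4 = $199,744 − $90,941 = $108,803.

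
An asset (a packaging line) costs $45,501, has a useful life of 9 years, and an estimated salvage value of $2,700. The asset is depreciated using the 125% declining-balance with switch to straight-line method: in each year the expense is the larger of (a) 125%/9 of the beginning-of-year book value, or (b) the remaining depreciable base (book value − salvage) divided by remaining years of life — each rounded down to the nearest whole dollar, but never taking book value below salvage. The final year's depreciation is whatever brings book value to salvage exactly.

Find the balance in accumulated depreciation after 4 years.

$20,838

Depreciable base = $45,501 − $2,700 = $42,801.
Year 1: DB = ⌊$45,501 × 125%/9⌋ = $6,319; SL = ⌊$42,801/9⌋ = $4,755 → take DB $6,319. Book value $39,182.
Year 2: DB = ⌊$39,182 × 125%/9⌋ = $5,441; SL = ⌊$36,482/8⌋ = $4,560 → take DB $5,441. Book value $33,741.
Year 3: DB = ⌊$33,741 × 125%/9⌋ = $4,686; SL = ⌊$31,041/7⌋ = $4,434 → take DB $4,686. Book value $29,055.
Year 4: DB = ⌊$29,055 × 125%/9⌋ = $4,035; SL = ⌊$26,355/6⌋ = $4,392 → take SL $4,392. Book value $24,663.
Accumulated through year 4 = $45,501 − $24,663 = $20,838.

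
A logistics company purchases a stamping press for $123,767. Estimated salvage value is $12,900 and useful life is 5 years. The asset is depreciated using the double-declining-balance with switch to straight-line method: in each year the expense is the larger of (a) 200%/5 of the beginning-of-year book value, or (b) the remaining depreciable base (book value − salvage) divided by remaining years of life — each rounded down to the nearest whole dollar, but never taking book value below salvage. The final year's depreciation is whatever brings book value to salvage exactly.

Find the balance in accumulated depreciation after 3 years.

Depreciable base = $123,767 − $12,900 = $110,867.
Year 1: DB = ⌊$123,767 × 200%/5⌋ = $49,506; SL = ⌊$110,867/5⌋ = $22,173 → take DB $49,506. Book value $74,261.
Year 2: DB = ⌊$74,261 × 200%/5⌋ = $29,704; SL = ⌊$61,361/4⌋ = $15,340 → take DB $29,704. Book value $44,557.
Year 3: DB = ⌊$44,557 × 200%/5⌋ = $17,822; SL = ⌊$31,657/3⌋ = $10,552 → take DB $17,822. Book value $26,735.
Accumulated through year 3 = $123,767 − $26,735 = $97,032.

$97,032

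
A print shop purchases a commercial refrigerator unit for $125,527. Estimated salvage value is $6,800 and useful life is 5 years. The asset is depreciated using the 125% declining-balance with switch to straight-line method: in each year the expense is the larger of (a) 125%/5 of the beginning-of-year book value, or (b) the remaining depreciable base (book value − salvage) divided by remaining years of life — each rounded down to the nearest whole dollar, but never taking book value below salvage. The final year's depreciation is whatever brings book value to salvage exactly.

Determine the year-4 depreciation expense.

$21,270

Depreciable base = $125,527 − $6,800 = $118,727.
Year 1: DB = ⌊$125,527 × 125%/5⌋ = $31,381; SL = ⌊$118,727/5⌋ = $23,745 → take DB $31,381. Book value $94,146.
Year 2: DB = ⌊$94,146 × 125%/5⌋ = $23,536; SL = ⌊$87,346/4⌋ = $21,836 → take DB $23,536. Book value $70,610.
Year 3: DB = ⌊$70,610 × 125%/5⌋ = $17,652; SL = ⌊$63,810/3⌋ = $21,270 → take SL $21,270. Book value $49,340.
Year 4: DB = ⌊$49,340 × 125%/5⌋ = $12,335; SL = ⌊$42,540/2⌋ = $21,270 → take SL $21,270. Book value $28,070.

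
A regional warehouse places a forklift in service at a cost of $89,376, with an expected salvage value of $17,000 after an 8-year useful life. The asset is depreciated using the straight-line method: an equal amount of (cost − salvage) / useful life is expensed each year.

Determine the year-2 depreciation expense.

$9,047

Depreciable base = $89,376 − $17,000 = $72,376.
Annual expense = $72,376 / 8 = $9,047.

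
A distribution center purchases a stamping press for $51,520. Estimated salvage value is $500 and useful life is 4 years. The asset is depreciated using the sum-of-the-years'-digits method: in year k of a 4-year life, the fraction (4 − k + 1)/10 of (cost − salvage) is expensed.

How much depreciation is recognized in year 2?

$15,306

Depreciable base = $51,520 − $500 = $51,020.
Sum of the years' digits = 4+3+2+1 = 10.
Year 1: $51,020 × 4/10 = $20,408. Book value $31,112.
Year 2: $51,020 × 3/10 = $15,306. Book value $15,806.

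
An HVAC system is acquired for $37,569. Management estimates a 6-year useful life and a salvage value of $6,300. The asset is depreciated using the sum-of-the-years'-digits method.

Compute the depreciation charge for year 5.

Depreciable base = $37,569 − $6,300 = $31,269.
Sum of the years' digits = 6+5+4+3+2+1 = 21.
Year 1: $31,269 × 6/21 = $8,934. Book value $28,635.
Year 2: $31,269 × 5/21 = $7,445. Book value $21,190.
Year 3: $31,269 × 4/21 = $5,956. Book value $15,234.
Year 4: $31,269 × 3/21 = $4,467. Book value $10,767.
Year 5: $31,269 × 2/21 = $2,978. Book value $7,789.

$2,978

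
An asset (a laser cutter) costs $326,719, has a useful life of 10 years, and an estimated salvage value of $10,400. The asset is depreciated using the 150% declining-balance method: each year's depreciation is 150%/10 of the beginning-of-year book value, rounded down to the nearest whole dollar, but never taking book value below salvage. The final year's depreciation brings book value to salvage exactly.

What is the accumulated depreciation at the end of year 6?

Depreciable base = $326,719 − $10,400 = $316,319.
Year 1: ⌊$326,719 × 150%/10⌋ = $49,007. Book value $277,712.
Year 2: ⌊$277,712 × 150%/10⌋ = $41,656. Book value $236,056.
Year 3: ⌊$236,056 × 150%/10⌋ = $35,408. Book value $200,648.
Year 4: ⌊$200,648 × 150%/10⌋ = $30,097. Book value $170,551.
Year 5: ⌊$170,551 × 150%/10⌋ = $25,582. Book value $144,969.
Year 6: ⌊$144,969 × 150%/10⌋ = $21,745. Book value $123,224.
Accumulated through year 6 = $326,719 − $123,224 = $203,495.

$203,495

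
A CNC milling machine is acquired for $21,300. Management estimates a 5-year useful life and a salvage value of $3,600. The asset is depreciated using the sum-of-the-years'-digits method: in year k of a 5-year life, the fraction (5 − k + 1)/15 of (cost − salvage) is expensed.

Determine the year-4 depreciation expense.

$2,360

Depreciable base = $21,300 − $3,600 = $17,700.
Sum of the years' digits = 5+4+3+2+1 = 15.
Year 1: $17,700 × 5/15 = $5,900. Book value $15,400.
Year 2: $17,700 × 4/15 = $4,720. Book value $10,680.
Year 3: $17,700 × 3/15 = $3,540. Book value $7,140.
Year 4: $17,700 × 2/15 = $2,360. Book value $4,780.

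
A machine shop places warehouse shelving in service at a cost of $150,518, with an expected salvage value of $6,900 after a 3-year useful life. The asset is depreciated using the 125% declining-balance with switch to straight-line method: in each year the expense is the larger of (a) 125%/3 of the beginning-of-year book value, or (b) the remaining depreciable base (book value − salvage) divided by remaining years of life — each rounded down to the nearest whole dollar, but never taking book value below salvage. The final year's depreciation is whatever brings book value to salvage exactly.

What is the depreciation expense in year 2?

$40,451

Depreciable base = $150,518 − $6,900 = $143,618.
Year 1: DB = ⌊$150,518 × 125%/3⌋ = $62,715; SL = ⌊$143,618/3⌋ = $47,872 → take DB $62,715. Book value $87,803.
Year 2: DB = ⌊$87,803 × 125%/3⌋ = $36,584; SL = ⌊$80,903/2⌋ = $40,451 → take SL $40,451. Book value $47,352.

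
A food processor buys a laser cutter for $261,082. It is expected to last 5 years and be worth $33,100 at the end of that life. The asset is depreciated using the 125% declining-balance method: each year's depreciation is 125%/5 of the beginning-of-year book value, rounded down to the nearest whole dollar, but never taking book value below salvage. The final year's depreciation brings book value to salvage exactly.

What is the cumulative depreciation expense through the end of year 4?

$178,473

Depreciable base = $261,082 − $33,100 = $227,982.
Year 1: ⌊$261,082 × 125%/5⌋ = $65,270. Book value $195,812.
Year 2: ⌊$195,812 × 125%/5⌋ = $48,953. Book value $146,859.
Year 3: ⌊$146,859 × 125%/5⌋ = $36,714. Book value $110,145.
Year 4: ⌊$110,145 × 125%/5⌋ = $27,536. Book value $82,609.
Accumulated through year 4 = $261,082 − $82,609 = $178,473.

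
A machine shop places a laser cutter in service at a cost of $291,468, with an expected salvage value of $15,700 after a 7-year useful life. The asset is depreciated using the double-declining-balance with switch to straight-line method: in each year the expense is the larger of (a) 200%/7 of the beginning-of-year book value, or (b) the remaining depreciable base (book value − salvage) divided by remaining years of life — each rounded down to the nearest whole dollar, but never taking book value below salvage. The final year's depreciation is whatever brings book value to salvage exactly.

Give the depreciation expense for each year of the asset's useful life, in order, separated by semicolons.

$83,276; $59,483; $42,488; $30,348; $21,678; $19,247; $19,248

Depreciable base = $291,468 − $15,700 = $275,768.
Year 1: DB = ⌊$291,468 × 200%/7⌋ = $83,276; SL = ⌊$275,768/7⌋ = $39,395 → take DB $83,276. Book value $208,192.
Year 2: DB = ⌊$208,192 × 200%/7⌋ = $59,483; SL = ⌊$192,492/6⌋ = $32,082 → take DB $59,483. Book value $148,709.
Year 3: DB = ⌊$148,709 × 200%/7⌋ = $42,488; SL = ⌊$133,009/5⌋ = $26,601 → take DB $42,488. Book value $106,221.
Year 4: DB = ⌊$106,221 × 200%/7⌋ = $30,348; SL = ⌊$90,521/4⌋ = $22,630 → take DB $30,348. Book value $75,873.
Year 5: DB = ⌊$75,873 × 200%/7⌋ = $21,678; SL = ⌊$60,173/3⌋ = $20,057 → take DB $21,678. Book value $54,195.
Year 6: DB = ⌊$54,195 × 200%/7⌋ = $15,484; SL = ⌊$38,495/2⌋ = $19,247 → take SL $19,247. Book value $34,948.
Year 7 (final): $34,948 − $15,700 = $19,248. Book value $15,700.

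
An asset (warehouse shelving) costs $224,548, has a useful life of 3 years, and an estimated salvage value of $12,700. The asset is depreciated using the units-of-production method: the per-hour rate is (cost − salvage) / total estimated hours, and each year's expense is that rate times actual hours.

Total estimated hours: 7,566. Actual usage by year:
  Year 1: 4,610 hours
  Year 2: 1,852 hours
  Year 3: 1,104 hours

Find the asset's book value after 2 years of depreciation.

$43,612

Depreciable base = $224,548 − $12,700 = $211,848.
Rate = $211,848 / 7,566 hours = $28 per hour.
Year 1: 4,610 × $28 = $129,080. Book value $95,468.
Year 2: 1,852 × $28 = $51,856. Book value $43,612.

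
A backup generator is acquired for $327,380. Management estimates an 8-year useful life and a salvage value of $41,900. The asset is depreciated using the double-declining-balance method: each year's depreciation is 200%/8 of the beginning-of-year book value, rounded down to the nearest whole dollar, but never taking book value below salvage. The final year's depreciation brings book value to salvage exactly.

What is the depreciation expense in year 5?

$25,896

Depreciable base = $327,380 − $41,900 = $285,480.
Year 1: ⌊$327,380 × 200%/8⌋ = $81,845. Book value $245,535.
Year 2: ⌊$245,535 × 200%/8⌋ = $61,383. Book value $184,152.
Year 3: ⌊$184,152 × 200%/8⌋ = $46,038. Book value $138,114.
Year 4: ⌊$138,114 × 200%/8⌋ = $34,528. Book value $103,586.
Year 5: ⌊$103,586 × 200%/8⌋ = $25,896. Book value $77,690.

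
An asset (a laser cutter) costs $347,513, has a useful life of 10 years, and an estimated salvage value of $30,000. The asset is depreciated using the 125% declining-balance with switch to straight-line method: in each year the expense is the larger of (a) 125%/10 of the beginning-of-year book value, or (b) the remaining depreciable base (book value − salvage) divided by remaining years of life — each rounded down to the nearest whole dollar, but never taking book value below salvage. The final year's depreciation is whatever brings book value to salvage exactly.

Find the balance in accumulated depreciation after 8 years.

$259,610

Depreciable base = $347,513 − $30,000 = $317,513.
Year 1: DB = ⌊$347,513 × 125%/10⌋ = $43,439; SL = ⌊$317,513/10⌋ = $31,751 → take DB $43,439. Book value $304,074.
Year 2: DB = ⌊$304,074 × 125%/10⌋ = $38,009; SL = ⌊$274,074/9⌋ = $30,452 → take DB $38,009. Book value $266,065.
Year 3: DB = ⌊$266,065 × 125%/10⌋ = $33,258; SL = ⌊$236,065/8⌋ = $29,508 → take DB $33,258. Book value $232,807.
Year 4: DB = ⌊$232,807 × 125%/10⌋ = $29,100; SL = ⌊$202,807/7⌋ = $28,972 → take DB $29,100. Book value $203,707.
Year 5: DB = ⌊$203,707 × 125%/10⌋ = $25,463; SL = ⌊$173,707/6⌋ = $28,951 → take SL $28,951. Book value $174,756.
Year 6: DB = ⌊$174,756 × 125%/10⌋ = $21,844; SL = ⌊$144,756/5⌋ = $28,951 → take SL $28,951. Book value $145,805.
Year 7: DB = ⌊$145,805 × 125%/10⌋ = $18,225; SL = ⌊$115,805/4⌋ = $28,951 → take SL $28,951. Book value $116,854.
Year 8: DB = ⌊$116,854 × 125%/10⌋ = $14,606; SL = ⌊$86,854/3⌋ = $28,951 → take SL $28,951. Book value $87,903.
Accumulated through year 8 = $347,513 − $87,903 = $259,610.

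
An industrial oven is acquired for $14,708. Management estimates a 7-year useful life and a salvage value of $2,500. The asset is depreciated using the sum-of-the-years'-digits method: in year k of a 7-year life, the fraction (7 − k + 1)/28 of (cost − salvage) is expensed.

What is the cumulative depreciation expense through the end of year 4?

Depreciable base = $14,708 − $2,500 = $12,208.
Sum of the years' digits = 7+6+5+4+3+2+1 = 28.
Year 1: $12,208 × 7/28 = $3,052. Book value $11,656.
Year 2: $12,208 × 6/28 = $2,616. Book value $9,040.
Year 3: $12,208 × 5/28 = $2,180. Book value $6,860.
Year 4: $12,208 × 4/28 = $1,744. Book value $5,116.
Accumulated through year 4 = $14,708 − $5,116 = $9,592.

$9,592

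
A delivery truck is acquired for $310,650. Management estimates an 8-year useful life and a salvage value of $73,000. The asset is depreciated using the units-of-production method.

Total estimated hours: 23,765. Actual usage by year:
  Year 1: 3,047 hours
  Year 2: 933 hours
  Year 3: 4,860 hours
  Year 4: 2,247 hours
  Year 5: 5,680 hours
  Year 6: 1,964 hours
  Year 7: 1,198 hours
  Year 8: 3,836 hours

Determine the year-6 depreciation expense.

Depreciable base = $310,650 − $73,000 = $237,650.
Rate = $237,650 / 23,765 hours = $10 per hour.
Year 1: 3,047 × $10 = $30,470. Book value $280,180.
Year 2: 933 × $10 = $9,330. Book value $270,850.
Year 3: 4,860 × $10 = $48,600. Book value $222,250.
Year 4: 2,247 × $10 = $22,470. Book value $199,780.
Year 5: 5,680 × $10 = $56,800. Book value $142,980.
Year 6: 1,964 × $10 = $19,640. Book value $123,340.

$19,640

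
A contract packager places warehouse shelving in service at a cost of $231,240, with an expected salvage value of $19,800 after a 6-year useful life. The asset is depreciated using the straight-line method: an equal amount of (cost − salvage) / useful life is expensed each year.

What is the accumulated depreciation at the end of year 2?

$70,480

Depreciable base = $231,240 − $19,800 = $211,440.
Annual expense = $211,440 / 6 = $35,240.
End of year 1: book value $196,000.
End of year 2: book value $160,760.
Accumulated through year 2 = $231,240 − $160,760 = $70,480.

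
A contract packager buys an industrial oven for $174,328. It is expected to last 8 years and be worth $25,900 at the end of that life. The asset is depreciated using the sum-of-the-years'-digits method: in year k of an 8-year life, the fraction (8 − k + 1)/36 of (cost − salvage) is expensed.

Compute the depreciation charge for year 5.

$16,492

Depreciable base = $174,328 − $25,900 = $148,428.
Sum of the years' digits = 8+7+6+5+4+3+2+1 = 36.
Year 1: $148,428 × 8/36 = $32,984. Book value $141,344.
Year 2: $148,428 × 7/36 = $28,861. Book value $112,483.
Year 3: $148,428 × 6/36 = $24,738. Book value $87,745.
Year 4: $148,428 × 5/36 = $20,615. Book value $67,130.
Year 5: $148,428 × 4/36 = $16,492. Book value $50,638.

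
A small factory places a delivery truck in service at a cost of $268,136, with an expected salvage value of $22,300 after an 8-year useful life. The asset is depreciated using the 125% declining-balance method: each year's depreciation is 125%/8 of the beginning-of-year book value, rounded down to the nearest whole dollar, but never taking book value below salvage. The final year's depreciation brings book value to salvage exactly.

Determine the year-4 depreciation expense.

$25,166

Depreciable base = $268,136 − $22,300 = $245,836.
Year 1: ⌊$268,136 × 125%/8⌋ = $41,896. Book value $226,240.
Year 2: ⌊$226,240 × 125%/8⌋ = $35,350. Book value $190,890.
Year 3: ⌊$190,890 × 125%/8⌋ = $29,826. Book value $161,064.
Year 4: ⌊$161,064 × 125%/8⌋ = $25,166. Book value $135,898.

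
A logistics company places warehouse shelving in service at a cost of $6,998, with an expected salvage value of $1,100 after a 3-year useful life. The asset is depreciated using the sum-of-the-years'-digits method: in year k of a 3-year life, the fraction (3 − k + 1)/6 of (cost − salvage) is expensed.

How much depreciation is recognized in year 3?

$983

Depreciable base = $6,998 − $1,100 = $5,898.
Sum of the years' digits = 3+2+1 = 6.
Year 1: $5,898 × 3/6 = $2,949. Book value $4,049.
Year 2: $5,898 × 2/6 = $1,966. Book value $2,083.
Year 3: $5,898 × 1/6 = $983. Book value $1,100.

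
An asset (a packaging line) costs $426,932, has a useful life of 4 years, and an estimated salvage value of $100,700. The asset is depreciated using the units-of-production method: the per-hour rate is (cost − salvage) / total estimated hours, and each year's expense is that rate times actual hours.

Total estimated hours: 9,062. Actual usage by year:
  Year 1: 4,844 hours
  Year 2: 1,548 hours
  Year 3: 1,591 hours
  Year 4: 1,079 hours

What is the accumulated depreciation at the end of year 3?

Depreciable base = $426,932 − $100,700 = $326,232.
Rate = $326,232 / 9,062 hours = $36 per hour.
Year 1: 4,844 × $36 = $174,384. Book value $252,548.
Year 2: 1,548 × $36 = $55,728. Book value $196,820.
Year 3: 1,591 × $36 = $57,276. Book value $139,544.
Accumulated through year 3 = $426,932 − $139,544 = $287,388.

$287,388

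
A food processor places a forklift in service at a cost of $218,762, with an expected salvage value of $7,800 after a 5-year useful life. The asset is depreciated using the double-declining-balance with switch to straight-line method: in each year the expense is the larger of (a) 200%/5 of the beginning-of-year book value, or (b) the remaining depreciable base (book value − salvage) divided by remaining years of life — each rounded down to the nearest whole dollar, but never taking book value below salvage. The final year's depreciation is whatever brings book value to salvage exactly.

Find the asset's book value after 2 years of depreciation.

$78,755

Depreciable base = $218,762 − $7,800 = $210,962.
Year 1: DB = ⌊$218,762 × 200%/5⌋ = $87,504; SL = ⌊$210,962/5⌋ = $42,192 → take DB $87,504. Book value $131,258.
Year 2: DB = ⌊$131,258 × 200%/5⌋ = $52,503; SL = ⌊$123,458/4⌋ = $30,864 → take DB $52,503. Book value $78,755.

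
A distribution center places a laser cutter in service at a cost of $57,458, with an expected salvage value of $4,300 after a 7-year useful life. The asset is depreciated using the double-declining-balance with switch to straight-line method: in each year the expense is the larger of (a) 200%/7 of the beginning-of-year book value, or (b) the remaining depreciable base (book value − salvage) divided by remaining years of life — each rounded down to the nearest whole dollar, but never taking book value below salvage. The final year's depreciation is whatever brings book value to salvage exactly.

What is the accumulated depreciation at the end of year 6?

$49,965

Depreciable base = $57,458 − $4,300 = $53,158.
Year 1: DB = ⌊$57,458 × 200%/7⌋ = $16,416; SL = ⌊$53,158/7⌋ = $7,594 → take DB $16,416. Book value $41,042.
Year 2: DB = ⌊$41,042 × 200%/7⌋ = $11,726; SL = ⌊$36,742/6⌋ = $6,123 → take DB $11,726. Book value $29,316.
Year 3: DB = ⌊$29,316 × 200%/7⌋ = $8,376; SL = ⌊$25,016/5⌋ = $5,003 → take DB $8,376. Book value $20,940.
Year 4: DB = ⌊$20,940 × 200%/7⌋ = $5,982; SL = ⌊$16,640/4⌋ = $4,160 → take DB $5,982. Book value $14,958.
Year 5: DB = ⌊$14,958 × 200%/7⌋ = $4,273; SL = ⌊$10,658/3⌋ = $3,552 → take DB $4,273. Book value $10,685.
Year 6: DB = ⌊$10,685 × 200%/7⌋ = $3,052; SL = ⌊$6,385/2⌋ = $3,192 → take SL $3,192. Book value $7,493.
Accumulated through year 6 = $57,458 − $7,493 = $49,965.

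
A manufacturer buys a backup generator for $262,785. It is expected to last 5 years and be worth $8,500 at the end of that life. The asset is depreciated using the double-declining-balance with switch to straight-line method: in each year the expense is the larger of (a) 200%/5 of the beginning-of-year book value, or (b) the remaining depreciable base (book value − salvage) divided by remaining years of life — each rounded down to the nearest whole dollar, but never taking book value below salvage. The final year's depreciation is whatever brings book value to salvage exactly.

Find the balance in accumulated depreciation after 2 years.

Depreciable base = $262,785 − $8,500 = $254,285.
Year 1: DB = ⌊$262,785 × 200%/5⌋ = $105,114; SL = ⌊$254,285/5⌋ = $50,857 → take DB $105,114. Book value $157,671.
Year 2: DB = ⌊$157,671 × 200%/5⌋ = $63,068; SL = ⌊$149,171/4⌋ = $37,292 → take DB $63,068. Book value $94,603.
Accumulated through year 2 = $262,785 − $94,603 = $168,182.

$168,182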